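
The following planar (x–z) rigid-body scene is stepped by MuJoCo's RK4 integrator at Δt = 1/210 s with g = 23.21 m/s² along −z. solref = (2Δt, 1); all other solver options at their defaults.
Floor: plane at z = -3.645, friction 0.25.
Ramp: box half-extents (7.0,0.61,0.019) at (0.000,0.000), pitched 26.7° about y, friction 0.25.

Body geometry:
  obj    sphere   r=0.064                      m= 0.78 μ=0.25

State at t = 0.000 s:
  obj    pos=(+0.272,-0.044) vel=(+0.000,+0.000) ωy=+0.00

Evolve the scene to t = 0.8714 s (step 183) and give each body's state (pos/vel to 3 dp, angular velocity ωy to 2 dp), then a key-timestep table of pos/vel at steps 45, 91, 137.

State at t = 0.8714 s:
  obj    pos=(+2.799,-1.315) vel=(+5.800,-2.917) ωy=+101.41

Key-timestep trajectory:
   step    t(s)  obj.x    obj.z    obj.vx   obj.vz 
     45  0.2143   +0.425  -0.121  +1.426  -0.717
     91  0.4333   +0.897  -0.358  +2.884  -1.451
    137  0.6524   +1.688  -0.756  +4.342  -2.184


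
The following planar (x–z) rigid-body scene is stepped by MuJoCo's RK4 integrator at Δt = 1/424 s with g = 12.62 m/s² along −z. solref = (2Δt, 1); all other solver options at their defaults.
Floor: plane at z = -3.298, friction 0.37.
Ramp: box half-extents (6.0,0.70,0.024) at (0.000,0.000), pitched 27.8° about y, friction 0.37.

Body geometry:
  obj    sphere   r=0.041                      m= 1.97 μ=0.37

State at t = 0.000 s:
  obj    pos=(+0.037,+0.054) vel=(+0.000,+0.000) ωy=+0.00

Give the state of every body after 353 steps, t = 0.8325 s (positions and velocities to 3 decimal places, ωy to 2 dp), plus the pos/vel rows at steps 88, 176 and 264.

State at t = 0.8325 s:
  obj    pos=(+1.326,-0.626) vel=(+3.096,-1.632) ωy=+85.36

Key-timestep trajectory:
   step    t(s)  obj.x    obj.z    obj.vx   obj.vz 
     88  0.2075   +0.117  +0.012  +0.772  -0.407
    176  0.4151   +0.357  -0.115  +1.544  -0.814
    264  0.6226   +0.758  -0.326  +2.316  -1.221


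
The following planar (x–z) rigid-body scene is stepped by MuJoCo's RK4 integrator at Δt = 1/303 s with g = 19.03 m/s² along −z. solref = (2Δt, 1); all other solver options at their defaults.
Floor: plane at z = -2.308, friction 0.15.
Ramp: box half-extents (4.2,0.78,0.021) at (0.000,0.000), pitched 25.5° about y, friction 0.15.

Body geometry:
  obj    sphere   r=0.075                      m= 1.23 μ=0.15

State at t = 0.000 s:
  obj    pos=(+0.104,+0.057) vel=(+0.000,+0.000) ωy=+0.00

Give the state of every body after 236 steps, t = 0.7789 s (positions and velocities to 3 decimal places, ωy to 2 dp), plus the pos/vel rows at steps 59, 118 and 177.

State at t = 0.7789 s:
  obj    pos=(+1.706,-0.708) vel=(+4.114,-1.962) ωy=+60.76

Key-timestep trajectory:
   step    t(s)  obj.x    obj.z    obj.vx   obj.vz 
     59  0.1947   +0.204  +0.009  +1.029  -0.491
    118  0.3894   +0.505  -0.134  +2.057  -0.981
    177  0.5842   +1.005  -0.373  +3.086  -1.472


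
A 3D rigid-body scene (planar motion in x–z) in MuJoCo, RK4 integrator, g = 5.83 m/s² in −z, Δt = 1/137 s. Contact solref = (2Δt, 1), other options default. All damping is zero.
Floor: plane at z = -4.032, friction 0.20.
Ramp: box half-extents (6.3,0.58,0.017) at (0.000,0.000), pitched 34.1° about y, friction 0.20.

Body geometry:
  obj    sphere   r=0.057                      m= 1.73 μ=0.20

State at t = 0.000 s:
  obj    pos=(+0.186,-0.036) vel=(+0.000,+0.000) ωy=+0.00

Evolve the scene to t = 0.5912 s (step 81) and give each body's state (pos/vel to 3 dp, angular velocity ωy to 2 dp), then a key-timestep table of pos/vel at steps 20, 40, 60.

State at t = 0.5912 s:
  obj    pos=(+0.524,-0.265) vel=(+1.143,-0.774) ωy=+24.20

Key-timestep trajectory:
   step    t(s)  obj.x    obj.z    obj.vx   obj.vz 
     20  0.1460   +0.207  -0.050  +0.283  -0.191
     40  0.2920   +0.268  -0.092  +0.565  -0.382
     60  0.4380   +0.371  -0.162  +0.847  -0.573


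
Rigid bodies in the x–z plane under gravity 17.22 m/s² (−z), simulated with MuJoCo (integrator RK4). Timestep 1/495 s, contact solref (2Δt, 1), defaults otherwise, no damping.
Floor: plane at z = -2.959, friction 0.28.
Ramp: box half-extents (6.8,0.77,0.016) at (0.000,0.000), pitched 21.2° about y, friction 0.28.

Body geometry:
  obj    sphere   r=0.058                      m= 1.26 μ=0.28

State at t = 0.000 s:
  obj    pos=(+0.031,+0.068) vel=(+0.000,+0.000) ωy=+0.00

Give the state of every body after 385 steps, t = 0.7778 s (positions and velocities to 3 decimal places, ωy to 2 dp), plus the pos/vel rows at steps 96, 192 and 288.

State at t = 0.7778 s:
  obj    pos=(+1.285,-0.419) vel=(+3.225,-1.251) ωy=+59.64

Key-timestep trajectory:
   step    t(s)  obj.x    obj.z    obj.vx   obj.vz 
     96  0.1939   +0.109  +0.037  +0.804  -0.312
    192  0.3879   +0.343  -0.054  +1.609  -0.624
    288  0.5818   +0.733  -0.205  +2.413  -0.936


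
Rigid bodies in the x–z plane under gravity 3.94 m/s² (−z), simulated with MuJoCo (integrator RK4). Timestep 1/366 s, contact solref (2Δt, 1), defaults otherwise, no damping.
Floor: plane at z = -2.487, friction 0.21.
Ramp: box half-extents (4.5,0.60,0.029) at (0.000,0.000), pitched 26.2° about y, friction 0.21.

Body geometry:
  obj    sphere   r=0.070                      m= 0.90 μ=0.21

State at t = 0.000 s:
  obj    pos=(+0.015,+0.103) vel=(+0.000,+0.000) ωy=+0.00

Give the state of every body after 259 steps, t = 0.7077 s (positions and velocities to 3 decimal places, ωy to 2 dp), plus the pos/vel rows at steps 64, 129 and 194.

State at t = 0.7077 s:
  obj    pos=(+0.294,-0.034) vel=(+0.789,-0.388) ωy=+12.56

Key-timestep trajectory:
   step    t(s)  obj.x    obj.z    obj.vx   obj.vz 
     64  0.1749   +0.032  +0.095  +0.195  -0.096
    129  0.3525   +0.084  +0.069  +0.393  -0.193
    194  0.5301   +0.172  +0.026  +0.591  -0.291


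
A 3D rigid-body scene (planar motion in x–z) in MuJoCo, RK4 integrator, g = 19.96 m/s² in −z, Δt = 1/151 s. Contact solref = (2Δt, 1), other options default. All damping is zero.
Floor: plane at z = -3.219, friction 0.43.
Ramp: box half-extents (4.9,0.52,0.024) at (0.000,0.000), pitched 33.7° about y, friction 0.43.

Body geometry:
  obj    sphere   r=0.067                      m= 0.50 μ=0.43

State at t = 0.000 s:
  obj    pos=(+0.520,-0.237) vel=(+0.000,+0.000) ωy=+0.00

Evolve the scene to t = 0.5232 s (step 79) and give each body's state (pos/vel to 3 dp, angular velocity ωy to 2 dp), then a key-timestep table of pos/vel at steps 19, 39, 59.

State at t = 0.5232 s:
  obj    pos=(+1.421,-0.838) vel=(+3.443,-2.296) ωy=+61.75

Key-timestep trajectory:
   step    t(s)  obj.x    obj.z    obj.vx   obj.vz 
     19  0.1258   +0.572  -0.272  +0.828  -0.552
     39  0.2583   +0.739  -0.384  +1.700  -1.134
     59  0.3907   +1.022  -0.573  +2.572  -1.715


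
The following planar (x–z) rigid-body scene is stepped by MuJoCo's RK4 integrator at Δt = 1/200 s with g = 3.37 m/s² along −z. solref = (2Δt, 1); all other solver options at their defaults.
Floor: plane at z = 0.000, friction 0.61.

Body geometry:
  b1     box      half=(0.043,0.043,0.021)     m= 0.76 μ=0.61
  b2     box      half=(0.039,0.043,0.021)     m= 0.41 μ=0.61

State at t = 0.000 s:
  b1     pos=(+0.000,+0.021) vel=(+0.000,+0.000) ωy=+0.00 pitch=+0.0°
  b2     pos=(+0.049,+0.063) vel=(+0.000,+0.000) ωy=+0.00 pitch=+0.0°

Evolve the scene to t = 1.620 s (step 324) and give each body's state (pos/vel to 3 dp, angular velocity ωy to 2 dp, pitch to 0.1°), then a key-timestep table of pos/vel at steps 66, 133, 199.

State at t = 1.620 s:
  b1     pos=(+0.000,+0.021) vel=(+0.000,+0.000) ωy=+0.00 pitch=+0.0°
  b2     pos=(+0.087,+0.039) vel=(+0.000,+0.000) ωy=+0.00 pitch=+90.0°

Key-timestep trajectory:
   step    t(s)  b1.x    b1.z    b1.vx   b1.vz   b2.x    b2.z    b2.vx   b2.vz 
     66  0.3300   +0.000  +0.021  +0.000  +0.000   +0.072  +0.044  +0.167  -0.011
    133  0.6650   +0.000  +0.021  +0.000  +0.000   +0.100  +0.044  -0.014  -0.003
    199  0.9950   +0.000  +0.021  +0.000  +0.000   +0.084  +0.041  +0.036  -0.016


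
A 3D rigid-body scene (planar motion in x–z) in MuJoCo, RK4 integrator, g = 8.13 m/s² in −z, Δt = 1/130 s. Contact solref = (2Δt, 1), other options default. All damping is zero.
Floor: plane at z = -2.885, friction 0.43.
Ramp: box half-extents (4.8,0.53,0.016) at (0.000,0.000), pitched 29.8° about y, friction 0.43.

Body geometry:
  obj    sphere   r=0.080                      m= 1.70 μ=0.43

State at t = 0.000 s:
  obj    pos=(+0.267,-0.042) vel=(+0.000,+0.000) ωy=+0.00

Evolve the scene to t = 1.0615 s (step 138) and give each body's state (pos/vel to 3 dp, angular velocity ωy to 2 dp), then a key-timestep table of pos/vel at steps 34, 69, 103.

State at t = 1.0615 s:
  obj    pos=(+1.678,-0.850) vel=(+2.658,-1.523) ωy=+38.29

Key-timestep trajectory:
   step    t(s)  obj.x    obj.z    obj.vx   obj.vz 
     34  0.2615   +0.353  -0.091  +0.655  -0.375
     69  0.5308   +0.620  -0.244  +1.329  -0.761
    103  0.7923   +1.053  -0.493  +1.984  -1.136


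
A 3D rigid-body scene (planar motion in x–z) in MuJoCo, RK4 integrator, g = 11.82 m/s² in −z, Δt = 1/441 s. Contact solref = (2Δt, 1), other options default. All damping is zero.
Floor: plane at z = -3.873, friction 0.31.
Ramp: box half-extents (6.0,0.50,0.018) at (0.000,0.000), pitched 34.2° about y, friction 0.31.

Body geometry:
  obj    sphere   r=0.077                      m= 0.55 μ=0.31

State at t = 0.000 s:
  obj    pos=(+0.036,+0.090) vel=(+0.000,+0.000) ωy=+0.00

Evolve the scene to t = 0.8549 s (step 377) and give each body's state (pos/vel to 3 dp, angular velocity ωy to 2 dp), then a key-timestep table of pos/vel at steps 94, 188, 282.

State at t = 0.8549 s:
  obj    pos=(+1.471,-0.884) vel=(+3.356,-2.280) ωy=+52.68

Key-timestep trajectory:
   step    t(s)  obj.x    obj.z    obj.vx   obj.vz 
     94  0.2132   +0.125  +0.030  +0.837  -0.569
    188  0.4263   +0.393  -0.152  +1.673  -1.137
    282  0.6395   +0.839  -0.455  +2.510  -1.706


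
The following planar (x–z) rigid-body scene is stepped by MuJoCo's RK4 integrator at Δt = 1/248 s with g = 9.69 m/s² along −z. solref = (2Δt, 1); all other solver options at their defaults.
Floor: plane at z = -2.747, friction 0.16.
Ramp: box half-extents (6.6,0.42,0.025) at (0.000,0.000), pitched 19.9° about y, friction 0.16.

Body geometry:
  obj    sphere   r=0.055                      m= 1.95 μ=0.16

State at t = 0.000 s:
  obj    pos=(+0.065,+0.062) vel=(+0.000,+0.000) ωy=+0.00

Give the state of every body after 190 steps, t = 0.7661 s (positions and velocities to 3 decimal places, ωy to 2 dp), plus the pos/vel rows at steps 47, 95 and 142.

State at t = 0.7661 s:
  obj    pos=(+0.715,-0.174) vel=(+1.697,-0.614) ωy=+32.81

Key-timestep trajectory:
   step    t(s)  obj.x    obj.z    obj.vx   obj.vz 
     47  0.1895   +0.105  +0.047  +0.420  -0.152
     95  0.3831   +0.228  +0.003  +0.849  -0.307
    142  0.5726   +0.428  -0.070  +1.269  -0.459


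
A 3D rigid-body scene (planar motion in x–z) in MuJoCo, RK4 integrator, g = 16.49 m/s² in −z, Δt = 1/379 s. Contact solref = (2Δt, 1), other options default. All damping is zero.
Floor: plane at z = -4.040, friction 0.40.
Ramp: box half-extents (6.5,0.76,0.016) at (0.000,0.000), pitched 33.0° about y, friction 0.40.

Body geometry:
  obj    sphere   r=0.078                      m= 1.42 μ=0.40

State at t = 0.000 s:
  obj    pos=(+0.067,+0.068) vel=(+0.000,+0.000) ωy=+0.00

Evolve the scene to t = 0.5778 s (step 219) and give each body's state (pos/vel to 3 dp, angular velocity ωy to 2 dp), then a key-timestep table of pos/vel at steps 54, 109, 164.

State at t = 0.5778 s:
  obj    pos=(+0.966,-0.515) vel=(+3.109,-2.019) ωy=+47.52

Key-timestep trajectory:
   step    t(s)  obj.x    obj.z    obj.vx   obj.vz 
     54  0.1425   +0.122  +0.033  +0.767  -0.498
    109  0.2876   +0.290  -0.076  +1.547  -1.005
    164  0.4327   +0.571  -0.259  +2.328  -1.512


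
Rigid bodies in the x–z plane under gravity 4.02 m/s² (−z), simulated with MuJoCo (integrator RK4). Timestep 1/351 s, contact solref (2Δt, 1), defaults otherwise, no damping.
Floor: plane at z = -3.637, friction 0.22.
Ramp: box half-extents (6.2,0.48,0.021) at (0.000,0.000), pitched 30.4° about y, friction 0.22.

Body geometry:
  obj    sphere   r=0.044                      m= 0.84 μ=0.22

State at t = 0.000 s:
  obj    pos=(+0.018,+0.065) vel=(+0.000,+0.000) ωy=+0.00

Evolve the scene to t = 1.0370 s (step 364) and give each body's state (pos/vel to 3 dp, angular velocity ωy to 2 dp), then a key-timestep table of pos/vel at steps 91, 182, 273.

State at t = 1.0370 s:
  obj    pos=(+0.692,-0.331) vel=(+1.300,-0.763) ωy=+34.24

Key-timestep trajectory:
   step    t(s)  obj.x    obj.z    obj.vx   obj.vz 
     91  0.2593   +0.060  +0.040  +0.325  -0.191
    182  0.5185   +0.186  -0.034  +0.650  -0.381
    273  0.7778   +0.397  -0.158  +0.975  -0.572


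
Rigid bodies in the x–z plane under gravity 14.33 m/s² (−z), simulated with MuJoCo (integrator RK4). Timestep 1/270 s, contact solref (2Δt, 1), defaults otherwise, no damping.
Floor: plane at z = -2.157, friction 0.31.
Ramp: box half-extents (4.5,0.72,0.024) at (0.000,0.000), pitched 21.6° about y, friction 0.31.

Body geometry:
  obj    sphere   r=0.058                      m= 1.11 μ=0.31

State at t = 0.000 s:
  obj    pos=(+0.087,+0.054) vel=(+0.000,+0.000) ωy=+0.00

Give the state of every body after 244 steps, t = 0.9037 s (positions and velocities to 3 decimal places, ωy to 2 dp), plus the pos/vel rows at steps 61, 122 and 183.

State at t = 0.9037 s:
  obj    pos=(+1.518,-0.513) vel=(+3.166,-1.254) ωy=+58.70

Key-timestep trajectory:
   step    t(s)  obj.x    obj.z    obj.vx   obj.vz 
     61  0.2259   +0.176  +0.018  +0.792  -0.313
    122  0.4519   +0.445  -0.088  +1.583  -0.627
    183  0.6778   +0.892  -0.265  +2.375  -0.940


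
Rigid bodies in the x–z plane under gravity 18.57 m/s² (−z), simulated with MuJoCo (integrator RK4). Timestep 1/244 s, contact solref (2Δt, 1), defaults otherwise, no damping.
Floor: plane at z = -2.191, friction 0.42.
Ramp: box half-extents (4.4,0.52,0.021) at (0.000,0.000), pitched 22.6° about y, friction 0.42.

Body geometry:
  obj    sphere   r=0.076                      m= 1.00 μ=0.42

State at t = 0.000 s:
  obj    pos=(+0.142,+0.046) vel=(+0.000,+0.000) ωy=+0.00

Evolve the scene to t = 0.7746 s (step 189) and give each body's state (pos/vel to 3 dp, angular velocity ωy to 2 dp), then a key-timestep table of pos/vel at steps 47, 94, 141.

State at t = 0.7746 s:
  obj    pos=(+1.554,-0.542) vel=(+3.645,-1.517) ωy=+51.94

Key-timestep trajectory:
   step    t(s)  obj.x    obj.z    obj.vx   obj.vz 
     47  0.1926   +0.229  +0.010  +0.907  -0.377
     94  0.3852   +0.491  -0.099  +1.813  -0.755
    141  0.5779   +0.928  -0.281  +2.720  -1.132


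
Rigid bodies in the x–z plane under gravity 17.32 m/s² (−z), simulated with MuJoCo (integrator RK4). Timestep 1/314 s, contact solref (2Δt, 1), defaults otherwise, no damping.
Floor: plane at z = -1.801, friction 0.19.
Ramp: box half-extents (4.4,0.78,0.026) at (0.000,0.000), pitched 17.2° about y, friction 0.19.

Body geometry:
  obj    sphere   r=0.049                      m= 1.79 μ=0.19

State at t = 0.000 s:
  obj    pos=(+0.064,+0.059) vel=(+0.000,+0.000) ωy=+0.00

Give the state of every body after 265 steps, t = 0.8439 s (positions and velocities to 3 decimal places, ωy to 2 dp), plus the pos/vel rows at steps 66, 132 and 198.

State at t = 0.8439 s:
  obj    pos=(+1.309,-0.327) vel=(+2.949,-0.913) ωy=+63.00

Key-timestep trajectory:
   step    t(s)  obj.x    obj.z    obj.vx   obj.vz 
     66  0.2102   +0.141  +0.035  +0.735  -0.227
    132  0.4204   +0.373  -0.037  +1.469  -0.455
    198  0.6306   +0.759  -0.156  +2.204  -0.682


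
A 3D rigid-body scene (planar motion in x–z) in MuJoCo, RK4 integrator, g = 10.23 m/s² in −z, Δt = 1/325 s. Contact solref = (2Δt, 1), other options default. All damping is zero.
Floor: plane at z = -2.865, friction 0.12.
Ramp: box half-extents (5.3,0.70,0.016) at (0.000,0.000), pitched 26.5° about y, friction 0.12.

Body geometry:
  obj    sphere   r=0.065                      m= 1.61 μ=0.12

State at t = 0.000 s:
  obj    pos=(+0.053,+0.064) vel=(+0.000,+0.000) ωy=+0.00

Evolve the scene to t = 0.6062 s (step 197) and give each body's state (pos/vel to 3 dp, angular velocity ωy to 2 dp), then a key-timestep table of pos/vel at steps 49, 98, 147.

State at t = 0.6062 s:
  obj    pos=(+0.623,-0.220) vel=(+1.884,-0.927) ωy=+25.66

Key-timestep trajectory:
   step    t(s)  obj.x    obj.z    obj.vx   obj.vz 
     49  0.1508   +0.088  +0.046  +0.466  -0.238
     98  0.3015   +0.194  -0.006  +0.934  -0.471
    147  0.4523   +0.370  -0.094  +1.397  -0.716


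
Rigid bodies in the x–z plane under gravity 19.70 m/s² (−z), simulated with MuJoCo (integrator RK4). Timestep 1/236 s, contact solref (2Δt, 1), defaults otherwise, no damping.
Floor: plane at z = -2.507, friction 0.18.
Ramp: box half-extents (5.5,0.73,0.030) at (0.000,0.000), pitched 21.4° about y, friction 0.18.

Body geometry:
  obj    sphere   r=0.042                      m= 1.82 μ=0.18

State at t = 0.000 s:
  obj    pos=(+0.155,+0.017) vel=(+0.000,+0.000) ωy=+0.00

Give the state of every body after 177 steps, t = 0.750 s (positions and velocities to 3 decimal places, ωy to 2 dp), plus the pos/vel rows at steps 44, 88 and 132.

State at t = 0.750 s:
  obj    pos=(+1.500,-0.510) vel=(+3.585,-1.405) ωy=+91.66

Key-timestep trajectory:
   step    t(s)  obj.x    obj.z    obj.vx   obj.vz 
     44  0.1864   +0.238  -0.016  +0.891  -0.349
     88  0.3729   +0.487  -0.114  +1.783  -0.699
    132  0.5593   +0.903  -0.276  +2.674  -1.048


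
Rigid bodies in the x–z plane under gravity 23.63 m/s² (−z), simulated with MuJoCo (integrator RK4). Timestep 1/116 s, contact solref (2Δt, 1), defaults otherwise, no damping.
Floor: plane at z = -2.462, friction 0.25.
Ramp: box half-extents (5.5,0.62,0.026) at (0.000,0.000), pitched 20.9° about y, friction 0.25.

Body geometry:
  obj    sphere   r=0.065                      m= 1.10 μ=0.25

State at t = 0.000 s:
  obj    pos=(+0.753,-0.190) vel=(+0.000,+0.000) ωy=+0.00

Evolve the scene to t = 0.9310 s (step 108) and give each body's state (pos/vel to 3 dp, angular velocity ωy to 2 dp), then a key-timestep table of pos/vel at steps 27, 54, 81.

State at t = 0.9310 s:
  obj    pos=(+3.191,-1.121) vel=(+5.237,-2.000) ωy=+86.22

Key-timestep trajectory:
   step    t(s)  obj.x    obj.z    obj.vx   obj.vz 
     27  0.2328   +0.905  -0.248  +1.309  -0.500
     54  0.4655   +1.363  -0.423  +2.618  -1.000
     81  0.6983   +2.124  -0.714  +3.928  -1.500


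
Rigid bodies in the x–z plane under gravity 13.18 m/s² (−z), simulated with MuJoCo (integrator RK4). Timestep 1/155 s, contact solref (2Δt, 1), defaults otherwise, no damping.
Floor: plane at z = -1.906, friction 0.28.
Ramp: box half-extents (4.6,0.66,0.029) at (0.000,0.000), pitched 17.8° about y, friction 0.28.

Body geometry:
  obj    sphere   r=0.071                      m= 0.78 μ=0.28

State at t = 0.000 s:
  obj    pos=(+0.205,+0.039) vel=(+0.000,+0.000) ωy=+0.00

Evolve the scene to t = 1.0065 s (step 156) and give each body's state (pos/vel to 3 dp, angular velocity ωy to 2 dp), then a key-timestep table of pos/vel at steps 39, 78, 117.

State at t = 1.0065 s:
  obj    pos=(+1.593,-0.406) vel=(+2.758,-0.885) ωy=+40.79

Key-timestep trajectory:
   step    t(s)  obj.x    obj.z    obj.vx   obj.vz 
     39  0.2516   +0.292  +0.011  +0.690  -0.221
     78  0.5032   +0.552  -0.072  +1.379  -0.443
    117  0.7548   +0.986  -0.211  +2.068  -0.664


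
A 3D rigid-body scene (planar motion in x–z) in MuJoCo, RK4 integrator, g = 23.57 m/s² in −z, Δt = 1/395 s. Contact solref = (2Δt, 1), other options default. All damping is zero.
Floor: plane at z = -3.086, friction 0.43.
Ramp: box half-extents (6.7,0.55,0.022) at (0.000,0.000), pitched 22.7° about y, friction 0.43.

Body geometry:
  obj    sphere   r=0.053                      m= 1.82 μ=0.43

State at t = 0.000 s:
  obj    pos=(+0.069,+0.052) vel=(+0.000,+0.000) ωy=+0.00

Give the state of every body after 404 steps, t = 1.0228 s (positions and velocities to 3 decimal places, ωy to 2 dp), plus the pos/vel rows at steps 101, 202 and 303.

State at t = 1.0228 s:
  obj    pos=(+3.204,-1.259) vel=(+6.130,-2.564) ωy=+125.37

Key-timestep trajectory:
   step    t(s)  obj.x    obj.z    obj.vx   obj.vz 
    101  0.2557   +0.265  -0.030  +1.533  -0.641
    202  0.5114   +0.853  -0.276  +3.065  -1.282
    303  0.7671   +1.833  -0.685  +4.598  -1.923


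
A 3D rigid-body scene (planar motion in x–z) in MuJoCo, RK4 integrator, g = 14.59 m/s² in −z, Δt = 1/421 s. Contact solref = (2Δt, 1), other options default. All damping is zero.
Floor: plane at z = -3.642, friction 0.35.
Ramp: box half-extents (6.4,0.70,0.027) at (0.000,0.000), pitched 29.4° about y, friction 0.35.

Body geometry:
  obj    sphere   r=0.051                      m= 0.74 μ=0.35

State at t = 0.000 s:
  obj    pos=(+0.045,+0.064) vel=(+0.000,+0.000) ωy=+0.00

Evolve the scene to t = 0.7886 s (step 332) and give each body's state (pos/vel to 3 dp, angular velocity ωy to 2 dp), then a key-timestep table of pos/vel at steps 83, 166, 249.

State at t = 0.7886 s:
  obj    pos=(+1.431,-0.717) vel=(+3.515,-1.981) ωy=+79.10

Key-timestep trajectory:
   step    t(s)  obj.x    obj.z    obj.vx   obj.vz 
     83  0.1971   +0.132  +0.015  +0.879  -0.495
    166  0.3943   +0.392  -0.131  +1.758  -0.990
    249  0.5914   +0.825  -0.375  +2.636  -1.485


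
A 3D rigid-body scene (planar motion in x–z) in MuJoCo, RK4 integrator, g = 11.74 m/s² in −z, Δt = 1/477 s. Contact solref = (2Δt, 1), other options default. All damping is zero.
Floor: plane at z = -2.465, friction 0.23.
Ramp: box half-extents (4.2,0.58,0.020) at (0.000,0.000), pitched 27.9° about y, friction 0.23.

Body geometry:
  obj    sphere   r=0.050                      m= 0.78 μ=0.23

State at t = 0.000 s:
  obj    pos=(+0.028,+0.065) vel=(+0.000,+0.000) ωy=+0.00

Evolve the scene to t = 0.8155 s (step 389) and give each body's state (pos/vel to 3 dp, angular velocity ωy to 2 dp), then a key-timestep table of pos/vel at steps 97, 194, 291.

State at t = 0.8155 s:
  obj    pos=(+1.181,-0.546) vel=(+2.828,-1.497) ωy=+63.99

Key-timestep trajectory:
   step    t(s)  obj.x    obj.z    obj.vx   obj.vz 
     97  0.2034   +0.100  +0.026  +0.705  -0.373
    194  0.4067   +0.315  -0.087  +1.411  -0.747
    291  0.6101   +0.673  -0.277  +2.116  -1.120


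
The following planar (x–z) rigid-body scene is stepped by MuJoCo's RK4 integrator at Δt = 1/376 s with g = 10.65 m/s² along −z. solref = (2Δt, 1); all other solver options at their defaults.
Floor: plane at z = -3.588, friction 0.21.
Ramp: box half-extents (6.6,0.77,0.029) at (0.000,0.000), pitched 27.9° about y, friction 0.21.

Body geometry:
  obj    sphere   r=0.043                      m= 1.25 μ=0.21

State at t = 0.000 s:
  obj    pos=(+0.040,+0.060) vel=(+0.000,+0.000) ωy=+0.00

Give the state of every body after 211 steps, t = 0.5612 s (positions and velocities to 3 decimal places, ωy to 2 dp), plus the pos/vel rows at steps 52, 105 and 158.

State at t = 0.5612 s:
  obj    pos=(+0.536,-0.202) vel=(+1.765,-0.935) ωy=+46.44

Key-timestep trajectory:
   step    t(s)  obj.x    obj.z    obj.vx   obj.vz 
     52  0.1383   +0.070  +0.044  +0.435  -0.230
    105  0.2793   +0.163  -0.005  +0.879  -0.465
    158  0.4202   +0.318  -0.087  +1.322  -0.700


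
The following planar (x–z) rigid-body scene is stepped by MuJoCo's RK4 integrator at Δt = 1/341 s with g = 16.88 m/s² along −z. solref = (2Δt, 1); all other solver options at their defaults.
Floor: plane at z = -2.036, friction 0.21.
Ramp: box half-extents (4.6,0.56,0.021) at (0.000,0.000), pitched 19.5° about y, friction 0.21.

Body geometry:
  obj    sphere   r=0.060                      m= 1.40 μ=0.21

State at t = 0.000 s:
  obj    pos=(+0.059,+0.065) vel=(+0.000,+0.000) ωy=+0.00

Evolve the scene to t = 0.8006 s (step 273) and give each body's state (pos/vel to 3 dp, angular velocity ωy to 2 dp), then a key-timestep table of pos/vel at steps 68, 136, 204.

State at t = 0.8006 s:
  obj    pos=(+1.275,-0.366) vel=(+3.037,-1.076) ωy=+53.70

Key-timestep trajectory:
   step    t(s)  obj.x    obj.z    obj.vx   obj.vz 
     68  0.1994   +0.134  +0.038  +0.757  -0.268
    136  0.3988   +0.361  -0.042  +1.513  -0.536
    204  0.5982   +0.738  -0.175  +2.270  -0.804


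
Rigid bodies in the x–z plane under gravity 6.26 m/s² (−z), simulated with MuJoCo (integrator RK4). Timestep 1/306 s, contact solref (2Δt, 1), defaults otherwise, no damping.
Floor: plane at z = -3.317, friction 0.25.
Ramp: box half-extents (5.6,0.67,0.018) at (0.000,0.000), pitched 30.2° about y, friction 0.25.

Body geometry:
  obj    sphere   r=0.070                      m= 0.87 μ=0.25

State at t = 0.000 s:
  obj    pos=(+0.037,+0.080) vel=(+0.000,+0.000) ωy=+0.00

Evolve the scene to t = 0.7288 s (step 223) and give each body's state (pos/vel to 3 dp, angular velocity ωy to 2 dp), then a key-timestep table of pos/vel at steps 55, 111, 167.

State at t = 0.7288 s:
  obj    pos=(+0.553,-0.220) vel=(+1.417,-0.825) ωy=+23.41

Key-timestep trajectory:
   step    t(s)  obj.x    obj.z    obj.vx   obj.vz 
     55  0.1797   +0.069  +0.062  +0.350  -0.203
    111  0.3627   +0.165  +0.006  +0.705  -0.410
    167  0.5458   +0.327  -0.088  +1.061  -0.618


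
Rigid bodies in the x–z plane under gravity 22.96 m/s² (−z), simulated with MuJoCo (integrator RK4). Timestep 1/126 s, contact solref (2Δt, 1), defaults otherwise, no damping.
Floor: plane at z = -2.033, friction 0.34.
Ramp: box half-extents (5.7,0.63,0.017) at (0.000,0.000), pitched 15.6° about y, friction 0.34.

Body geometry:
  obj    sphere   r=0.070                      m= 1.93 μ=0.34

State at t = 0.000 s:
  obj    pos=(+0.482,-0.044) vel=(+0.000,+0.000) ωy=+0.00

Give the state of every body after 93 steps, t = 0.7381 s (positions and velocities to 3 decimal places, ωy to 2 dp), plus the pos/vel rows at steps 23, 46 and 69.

State at t = 0.7381 s:
  obj    pos=(+1.639,-0.367) vel=(+3.135,-0.875) ωy=+46.49

Key-timestep trajectory:
   step    t(s)  obj.x    obj.z    obj.vx   obj.vz 
     23  0.1825   +0.553  -0.064  +0.776  -0.217
     46  0.3651   +0.765  -0.123  +1.551  -0.433
     69  0.5476   +1.119  -0.222  +2.326  -0.649


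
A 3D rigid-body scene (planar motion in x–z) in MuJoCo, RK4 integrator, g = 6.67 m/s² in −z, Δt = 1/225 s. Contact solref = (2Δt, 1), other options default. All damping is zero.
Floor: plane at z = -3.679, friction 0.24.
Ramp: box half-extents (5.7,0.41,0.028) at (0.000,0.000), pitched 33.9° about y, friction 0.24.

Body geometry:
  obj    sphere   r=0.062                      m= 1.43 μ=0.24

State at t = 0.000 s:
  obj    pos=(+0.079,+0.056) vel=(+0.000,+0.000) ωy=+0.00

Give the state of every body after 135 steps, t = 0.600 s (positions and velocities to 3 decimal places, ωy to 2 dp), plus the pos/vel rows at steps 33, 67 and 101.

State at t = 0.600 s:
  obj    pos=(+0.476,-0.211) vel=(+1.324,-0.889) ωy=+25.70

Key-timestep trajectory:
   step    t(s)  obj.x    obj.z    obj.vx   obj.vz 
     33  0.1467   +0.103  +0.039  +0.324  -0.217
     67  0.2978   +0.177  -0.010  +0.657  -0.441
    101  0.4489   +0.301  -0.094  +0.990  -0.665


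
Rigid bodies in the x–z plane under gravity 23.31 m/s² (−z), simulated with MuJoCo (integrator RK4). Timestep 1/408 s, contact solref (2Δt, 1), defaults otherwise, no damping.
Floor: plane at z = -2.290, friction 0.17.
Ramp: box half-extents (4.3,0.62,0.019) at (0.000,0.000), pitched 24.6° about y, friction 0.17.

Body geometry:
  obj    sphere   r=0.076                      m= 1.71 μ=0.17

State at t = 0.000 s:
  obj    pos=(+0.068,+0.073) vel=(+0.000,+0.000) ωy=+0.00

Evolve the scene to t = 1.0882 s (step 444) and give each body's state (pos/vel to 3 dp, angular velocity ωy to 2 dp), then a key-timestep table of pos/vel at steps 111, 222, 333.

State at t = 1.0882 s:
  obj    pos=(+3.800,-1.635) vel=(+6.858,-3.140) ωy=+99.23

Key-timestep trajectory:
   step    t(s)  obj.x    obj.z    obj.vx   obj.vz 
    111  0.2721   +0.301  -0.034  +1.715  -0.785
    222  0.5441   +1.001  -0.354  +3.429  -1.570
    333  0.8162   +2.167  -0.888  +5.144  -2.355


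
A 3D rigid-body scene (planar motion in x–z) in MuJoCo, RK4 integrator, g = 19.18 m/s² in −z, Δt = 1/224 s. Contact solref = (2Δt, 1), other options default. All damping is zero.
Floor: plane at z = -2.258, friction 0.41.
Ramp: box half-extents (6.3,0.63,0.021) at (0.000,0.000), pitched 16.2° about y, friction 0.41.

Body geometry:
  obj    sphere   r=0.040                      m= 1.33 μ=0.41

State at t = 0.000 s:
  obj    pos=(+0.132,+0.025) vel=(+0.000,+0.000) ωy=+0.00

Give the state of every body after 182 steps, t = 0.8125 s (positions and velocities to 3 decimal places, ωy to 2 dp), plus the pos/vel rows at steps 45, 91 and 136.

State at t = 0.8125 s:
  obj    pos=(+1.344,-0.327) vel=(+2.982,-0.866) ωy=+77.63

Key-timestep trajectory:
   step    t(s)  obj.x    obj.z    obj.vx   obj.vz 
     45  0.2009   +0.206  +0.004  +0.737  -0.214
     91  0.4062   +0.435  -0.063  +1.491  -0.433
    136  0.6071   +0.809  -0.171  +2.228  -0.647


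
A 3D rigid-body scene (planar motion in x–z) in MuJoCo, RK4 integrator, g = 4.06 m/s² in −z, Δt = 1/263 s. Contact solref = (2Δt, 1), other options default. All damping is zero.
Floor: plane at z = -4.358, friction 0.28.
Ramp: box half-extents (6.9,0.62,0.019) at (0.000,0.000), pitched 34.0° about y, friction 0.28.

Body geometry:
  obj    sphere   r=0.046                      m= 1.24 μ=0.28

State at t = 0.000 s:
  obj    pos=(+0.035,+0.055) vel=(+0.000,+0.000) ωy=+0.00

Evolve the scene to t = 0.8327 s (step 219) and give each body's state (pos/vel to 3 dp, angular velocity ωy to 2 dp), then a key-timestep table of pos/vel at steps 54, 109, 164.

State at t = 0.8327 s:
  obj    pos=(+0.501,-0.260) vel=(+1.120,-0.755) ωy=+29.35

Key-timestep trajectory:
   step    t(s)  obj.x    obj.z    obj.vx   obj.vz 
     54  0.2053   +0.063  +0.036  +0.276  -0.186
    109  0.4144   +0.150  -0.023  +0.557  -0.376
    164  0.6236   +0.296  -0.122  +0.838  -0.566


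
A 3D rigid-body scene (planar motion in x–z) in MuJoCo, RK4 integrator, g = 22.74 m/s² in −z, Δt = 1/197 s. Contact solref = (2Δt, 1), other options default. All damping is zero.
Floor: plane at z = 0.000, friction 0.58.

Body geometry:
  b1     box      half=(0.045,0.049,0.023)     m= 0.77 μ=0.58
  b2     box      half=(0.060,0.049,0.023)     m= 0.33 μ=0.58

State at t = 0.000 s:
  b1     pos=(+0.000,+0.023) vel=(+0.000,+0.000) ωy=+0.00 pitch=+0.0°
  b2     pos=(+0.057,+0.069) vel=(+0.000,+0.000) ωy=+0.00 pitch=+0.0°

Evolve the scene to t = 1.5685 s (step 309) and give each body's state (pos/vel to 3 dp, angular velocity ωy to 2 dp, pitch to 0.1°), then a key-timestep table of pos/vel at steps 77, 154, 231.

State at t = 1.5685 s:
  b1     pos=(+0.000,+0.023) vel=(+0.000,+0.000) ωy=+0.00 pitch=+0.0°
  b2     pos=(+0.069,+0.056) vel=(+0.001,-0.001) ωy=-0.02 pitch=+39.3°

Key-timestep trajectory:
   step    t(s)  b1.x    b1.z    b1.vx   b1.vz   b2.x    b2.z    b2.vx   b2.vz 
     77  0.3909   +0.000  +0.023  +0.000  +0.000   +0.068  +0.056  +0.001  -0.001
    154  0.7817   +0.000  +0.023  +0.000  +0.000   +0.068  +0.056  +0.001  -0.001
    231  1.1726   +0.000  +0.023  +0.000  +0.000   +0.069  +0.056  +0.001  -0.001


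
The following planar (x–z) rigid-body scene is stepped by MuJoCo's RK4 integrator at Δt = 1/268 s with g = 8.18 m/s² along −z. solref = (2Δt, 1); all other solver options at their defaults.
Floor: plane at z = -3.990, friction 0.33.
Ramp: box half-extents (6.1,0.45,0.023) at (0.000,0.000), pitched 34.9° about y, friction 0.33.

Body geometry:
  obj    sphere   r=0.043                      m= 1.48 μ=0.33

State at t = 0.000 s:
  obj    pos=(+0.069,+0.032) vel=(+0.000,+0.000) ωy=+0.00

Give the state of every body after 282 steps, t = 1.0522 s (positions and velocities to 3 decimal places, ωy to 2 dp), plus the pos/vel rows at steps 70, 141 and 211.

State at t = 1.0522 s:
  obj    pos=(+1.587,-1.027) vel=(+2.885,-2.013) ωy=+81.79

Key-timestep trajectory:
   step    t(s)  obj.x    obj.z    obj.vx   obj.vz 
     70  0.2612   +0.163  -0.033  +0.716  -0.500
    141  0.5261   +0.449  -0.233  +1.443  -1.006
    211  0.7873   +0.919  -0.561  +2.159  -1.506


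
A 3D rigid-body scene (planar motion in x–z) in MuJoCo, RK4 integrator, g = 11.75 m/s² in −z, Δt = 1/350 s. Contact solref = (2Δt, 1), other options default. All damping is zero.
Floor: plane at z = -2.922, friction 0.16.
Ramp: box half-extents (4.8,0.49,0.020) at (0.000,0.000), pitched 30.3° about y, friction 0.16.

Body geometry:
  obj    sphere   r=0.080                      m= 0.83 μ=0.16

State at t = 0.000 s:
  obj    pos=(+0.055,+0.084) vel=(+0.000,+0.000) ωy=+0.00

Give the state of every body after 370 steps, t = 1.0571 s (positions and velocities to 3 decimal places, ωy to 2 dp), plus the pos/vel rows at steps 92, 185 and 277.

State at t = 1.0571 s:
  obj    pos=(+2.133,-1.131) vel=(+3.933,-2.292) ωy=+53.59

Key-timestep trajectory:
   step    t(s)  obj.x    obj.z    obj.vx   obj.vz 
     92  0.2629   +0.184  +0.008  +0.977  -0.577
    185  0.5286   +0.575  -0.220  +1.970  -1.140
    277  0.7914   +1.220  -0.597  +2.943  -1.722


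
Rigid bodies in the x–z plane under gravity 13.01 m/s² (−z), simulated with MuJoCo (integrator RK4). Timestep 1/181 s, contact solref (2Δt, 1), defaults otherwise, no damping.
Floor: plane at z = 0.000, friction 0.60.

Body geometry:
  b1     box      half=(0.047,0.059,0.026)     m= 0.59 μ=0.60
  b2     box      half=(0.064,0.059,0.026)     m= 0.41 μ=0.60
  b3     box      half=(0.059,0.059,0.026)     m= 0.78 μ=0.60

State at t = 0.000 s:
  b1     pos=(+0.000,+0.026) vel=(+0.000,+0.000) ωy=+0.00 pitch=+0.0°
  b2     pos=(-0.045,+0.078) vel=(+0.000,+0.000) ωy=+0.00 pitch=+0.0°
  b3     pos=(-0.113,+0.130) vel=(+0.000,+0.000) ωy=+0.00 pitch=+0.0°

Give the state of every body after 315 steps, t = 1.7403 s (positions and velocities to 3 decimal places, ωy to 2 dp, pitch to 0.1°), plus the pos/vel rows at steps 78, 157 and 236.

State at t = 1.7403 s:
  b1     pos=(+0.001,+0.026) vel=(+0.001,+0.000) ωy=+0.00 pitch=+0.0°
  b2     pos=(-0.067,+0.067) vel=(+0.001,+0.000) ωy=+0.02 pitch=-54.8°
  b3     pos=(-0.152,+0.059) vel=(+0.000,+0.000) ωy=+0.01 pitch=-41.5°

Key-timestep trajectory:
   step    t(s)  b1.x    b1.z    b1.vx   b1.vz   b2.x    b2.z    b2.vx   b2.vz   b3.x    b3.z    b3.vx   b3.vz 
     78  0.4309   +0.000  +0.026  +0.001  +0.000   -0.067  +0.068  +0.001  +0.000   -0.152  +0.059  +0.000  +0.000
    157  0.8674   +0.001  +0.026  +0.001  +0.000   -0.067  +0.067  +0.001  +0.000   -0.152  +0.059  +0.000  +0.000
    236  1.3039   +0.001  +0.026  +0.001  +0.000   -0.067  +0.067  +0.001  +0.000   -0.152  +0.059  +0.000  +0.000


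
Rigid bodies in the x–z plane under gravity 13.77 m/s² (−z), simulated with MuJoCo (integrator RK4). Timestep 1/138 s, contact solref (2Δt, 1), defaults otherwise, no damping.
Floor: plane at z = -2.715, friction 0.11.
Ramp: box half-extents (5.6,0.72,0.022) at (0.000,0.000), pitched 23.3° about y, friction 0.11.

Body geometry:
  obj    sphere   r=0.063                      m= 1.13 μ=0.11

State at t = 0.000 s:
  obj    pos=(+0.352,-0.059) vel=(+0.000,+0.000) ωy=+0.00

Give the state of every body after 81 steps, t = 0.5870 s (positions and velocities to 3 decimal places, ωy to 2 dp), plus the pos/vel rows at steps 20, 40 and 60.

State at t = 0.5870 s:
  obj    pos=(+0.994,-0.335) vel=(+2.183,-0.951) ωy=+32.33

Key-timestep trajectory:
   step    t(s)  obj.x    obj.z    obj.vx   obj.vz 
     20  0.1449   +0.391  -0.076  +0.539  -0.234
     40  0.2899   +0.508  -0.126  +1.080  -0.463
     60  0.4348   +0.704  -0.211  +1.613  -0.719


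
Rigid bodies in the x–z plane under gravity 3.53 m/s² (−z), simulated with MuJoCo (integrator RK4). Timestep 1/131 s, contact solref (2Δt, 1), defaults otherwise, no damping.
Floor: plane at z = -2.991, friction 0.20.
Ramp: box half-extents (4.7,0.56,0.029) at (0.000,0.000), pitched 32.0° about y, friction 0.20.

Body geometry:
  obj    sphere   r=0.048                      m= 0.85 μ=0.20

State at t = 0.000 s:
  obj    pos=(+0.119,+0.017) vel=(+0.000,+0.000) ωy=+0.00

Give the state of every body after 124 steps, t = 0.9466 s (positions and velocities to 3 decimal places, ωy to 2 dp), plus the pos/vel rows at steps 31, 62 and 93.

State at t = 0.9466 s:
  obj    pos=(+0.627,-0.301) vel=(+1.073,-0.670) ωy=+26.34

Key-timestep trajectory:
   step    t(s)  obj.x    obj.z    obj.vx   obj.vz 
     31  0.2366   +0.151  -0.003  +0.268  -0.168
     62  0.4733   +0.246  -0.063  +0.536  -0.335
     93  0.7099   +0.405  -0.162  +0.805  -0.503


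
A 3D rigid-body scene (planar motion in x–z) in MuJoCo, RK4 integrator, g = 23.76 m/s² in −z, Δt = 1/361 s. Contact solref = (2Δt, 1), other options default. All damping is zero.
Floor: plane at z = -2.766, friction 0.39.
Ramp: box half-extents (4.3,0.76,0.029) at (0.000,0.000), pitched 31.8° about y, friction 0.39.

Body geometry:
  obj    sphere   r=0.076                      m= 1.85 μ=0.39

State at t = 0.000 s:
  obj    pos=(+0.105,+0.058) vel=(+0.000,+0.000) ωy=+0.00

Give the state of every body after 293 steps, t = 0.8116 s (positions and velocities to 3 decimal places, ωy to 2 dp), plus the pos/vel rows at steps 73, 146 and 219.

State at t = 0.8116 s:
  obj    pos=(+2.609,-1.494) vel=(+6.169,-3.825) ωy=+95.50

Key-timestep trajectory:
   step    t(s)  obj.x    obj.z    obj.vx   obj.vz 
     73  0.2022   +0.261  -0.038  +1.537  -0.953
    146  0.4044   +0.727  -0.327  +3.074  -1.906
    219  0.6066   +1.504  -0.809  +4.611  -2.859


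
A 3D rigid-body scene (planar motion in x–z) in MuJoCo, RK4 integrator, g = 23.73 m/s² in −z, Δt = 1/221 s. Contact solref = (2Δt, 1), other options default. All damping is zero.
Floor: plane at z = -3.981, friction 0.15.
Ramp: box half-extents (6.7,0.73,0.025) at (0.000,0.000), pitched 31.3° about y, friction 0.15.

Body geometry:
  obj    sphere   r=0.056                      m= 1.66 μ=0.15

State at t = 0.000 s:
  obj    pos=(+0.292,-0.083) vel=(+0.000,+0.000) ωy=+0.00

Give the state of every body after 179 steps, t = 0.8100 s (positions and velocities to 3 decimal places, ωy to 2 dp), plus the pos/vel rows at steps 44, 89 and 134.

State at t = 0.8100 s:
  obj    pos=(+2.895,-1.665) vel=(+6.435,-3.889) ωy=+110.04

Key-timestep trajectory:
   step    t(s)  obj.x    obj.z    obj.vx   obj.vz 
     44  0.1991   +0.449  -0.178  +1.580  -0.961
     89  0.4027   +0.936  -0.474  +3.194  -1.948
    134  0.6063   +1.751  -0.970  +4.814  -2.919


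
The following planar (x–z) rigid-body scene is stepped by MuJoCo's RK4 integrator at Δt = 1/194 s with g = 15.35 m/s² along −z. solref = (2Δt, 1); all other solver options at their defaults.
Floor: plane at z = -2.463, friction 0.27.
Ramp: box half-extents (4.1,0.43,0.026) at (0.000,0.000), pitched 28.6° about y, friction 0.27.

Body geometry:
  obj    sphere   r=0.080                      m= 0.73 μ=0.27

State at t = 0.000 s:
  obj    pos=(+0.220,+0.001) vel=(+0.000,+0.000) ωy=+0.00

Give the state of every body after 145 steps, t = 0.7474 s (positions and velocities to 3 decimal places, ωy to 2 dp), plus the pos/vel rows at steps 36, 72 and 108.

State at t = 0.7474 s:
  obj    pos=(+1.507,-0.701) vel=(+3.444,-1.878) ωy=+49.02

Key-timestep trajectory:
   step    t(s)  obj.x    obj.z    obj.vx   obj.vz 
     36  0.1856   +0.299  -0.043  +0.855  -0.466
     72  0.3711   +0.537  -0.172  +1.710  -0.933
    108  0.5567   +0.934  -0.389  +2.566  -1.399


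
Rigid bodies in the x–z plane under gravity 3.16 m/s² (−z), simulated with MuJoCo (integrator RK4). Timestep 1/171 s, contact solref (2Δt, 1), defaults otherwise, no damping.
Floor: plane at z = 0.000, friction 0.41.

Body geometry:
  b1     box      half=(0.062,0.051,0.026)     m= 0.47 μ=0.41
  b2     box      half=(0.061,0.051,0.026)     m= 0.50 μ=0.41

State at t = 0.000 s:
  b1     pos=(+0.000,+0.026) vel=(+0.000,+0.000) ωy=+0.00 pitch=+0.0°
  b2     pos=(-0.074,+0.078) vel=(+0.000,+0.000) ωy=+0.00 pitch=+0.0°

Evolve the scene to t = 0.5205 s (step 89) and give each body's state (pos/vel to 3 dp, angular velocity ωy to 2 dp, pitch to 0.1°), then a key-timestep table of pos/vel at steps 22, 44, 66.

State at t = 0.5205 s:
  b1     pos=(+0.000,+0.026) vel=(+0.000,+0.000) ωy=+0.00 pitch=+0.0°
  b2     pos=(-0.096,+0.064) vel=(+0.044,-0.012) ωy=+0.69 pitch=-51.3°

Key-timestep trajectory:
   step    t(s)  b1.x    b1.z    b1.vx   b1.vz   b2.x    b2.z    b2.vx   b2.vz 
     22  0.1287   +0.000  +0.026  +0.000  +0.000   -0.078  +0.076  -0.057  -0.035
     44  0.2573   +0.000  +0.026  +0.000  +0.000   -0.088  +0.065  -0.096  -0.168
     66  0.3860   +0.000  +0.026  +0.000  +0.000   -0.097  +0.064  -0.033  +0.009
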